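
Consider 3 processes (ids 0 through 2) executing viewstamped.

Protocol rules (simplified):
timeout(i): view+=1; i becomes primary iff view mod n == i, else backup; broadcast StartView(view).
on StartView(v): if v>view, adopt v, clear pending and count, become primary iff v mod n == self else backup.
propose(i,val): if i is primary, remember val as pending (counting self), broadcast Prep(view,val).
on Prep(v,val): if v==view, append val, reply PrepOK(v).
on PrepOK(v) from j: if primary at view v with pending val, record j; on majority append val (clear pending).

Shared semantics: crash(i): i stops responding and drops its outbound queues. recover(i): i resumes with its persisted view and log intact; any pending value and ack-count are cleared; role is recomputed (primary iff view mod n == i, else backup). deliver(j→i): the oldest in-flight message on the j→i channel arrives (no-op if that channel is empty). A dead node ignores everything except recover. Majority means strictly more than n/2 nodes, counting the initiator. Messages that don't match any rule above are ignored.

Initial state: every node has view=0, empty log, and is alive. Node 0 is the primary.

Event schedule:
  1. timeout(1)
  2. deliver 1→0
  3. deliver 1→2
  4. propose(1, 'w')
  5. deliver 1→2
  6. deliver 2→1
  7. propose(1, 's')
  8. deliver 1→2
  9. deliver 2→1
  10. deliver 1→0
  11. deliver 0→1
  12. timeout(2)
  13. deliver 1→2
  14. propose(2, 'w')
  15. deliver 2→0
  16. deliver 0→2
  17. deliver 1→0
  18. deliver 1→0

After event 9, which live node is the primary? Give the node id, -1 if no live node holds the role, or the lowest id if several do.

1

step 1 timeout(1): 1={prim,v=1,log=-}
step 2 deliver 1→0: 0={back,v=1,log=-}
step 3 deliver 1→2: 2={back,v=1,log=-}
step 4 propose(1,'w'): —
step 5 deliver 1→2: 2={back,v=1,log=w}
step 6 deliver 2→1: 1={prim,v=1,log=w}
step 7 propose(1,'s'): —
step 8 deliver 1→2: 2={back,v=1,log=w,s}
step 9 deliver 2→1: 1={prim,v=1,log=w,s}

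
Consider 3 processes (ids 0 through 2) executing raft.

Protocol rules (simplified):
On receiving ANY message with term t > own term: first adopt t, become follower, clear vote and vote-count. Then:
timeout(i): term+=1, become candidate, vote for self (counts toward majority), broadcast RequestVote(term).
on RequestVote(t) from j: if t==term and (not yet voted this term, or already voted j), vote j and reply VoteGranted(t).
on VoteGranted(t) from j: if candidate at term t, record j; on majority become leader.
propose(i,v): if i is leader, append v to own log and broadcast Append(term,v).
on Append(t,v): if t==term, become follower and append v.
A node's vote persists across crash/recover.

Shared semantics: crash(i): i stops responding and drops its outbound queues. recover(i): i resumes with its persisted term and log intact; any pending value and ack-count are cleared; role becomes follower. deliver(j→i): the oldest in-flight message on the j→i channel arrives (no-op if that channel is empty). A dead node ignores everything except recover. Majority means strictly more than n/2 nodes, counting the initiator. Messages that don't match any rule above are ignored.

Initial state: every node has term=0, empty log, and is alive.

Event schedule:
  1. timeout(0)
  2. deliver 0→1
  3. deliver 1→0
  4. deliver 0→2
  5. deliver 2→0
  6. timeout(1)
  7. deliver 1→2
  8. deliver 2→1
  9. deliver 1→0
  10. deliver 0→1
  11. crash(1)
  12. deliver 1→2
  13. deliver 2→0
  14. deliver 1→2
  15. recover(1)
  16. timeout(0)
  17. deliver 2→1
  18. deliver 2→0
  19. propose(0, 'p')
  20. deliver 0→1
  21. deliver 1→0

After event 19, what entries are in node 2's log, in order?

empty

after 1 — timeout(0): n0:cand/t1/[-]
after 2 — deliver 0→1: n1:foll/t1/[-]
after 3 — deliver 1→0: n0:lead/t1/[-]
after 4 — deliver 0→2: n2:foll/t1/[-]
after 5 — deliver 2→0: ·
after 6 — timeout(1): n1:cand/t2/[-]
after 7 — deliver 1→2: n2:foll/t2/[-]
after 8 — deliver 2→1: n1:lead/t2/[-]
after 9 — deliver 1→0: n0:foll/t2/[-]
after 10 — deliver 0→1: ·
after 11 — crash(1): n1:✗lead/t2/[-]
after 12 — deliver 1→2: ·
after 13 — deliver 2→0: ·
after 14 — deliver 1→2: ·
after 15 — recover(1): n1:foll/t2/[-]
after 16 — timeout(0): n0:cand/t3/[-]
after 17 — deliver 2→1: ·
after 18 — deliver 2→0: ·
after 19 — propose(0,'p'): ·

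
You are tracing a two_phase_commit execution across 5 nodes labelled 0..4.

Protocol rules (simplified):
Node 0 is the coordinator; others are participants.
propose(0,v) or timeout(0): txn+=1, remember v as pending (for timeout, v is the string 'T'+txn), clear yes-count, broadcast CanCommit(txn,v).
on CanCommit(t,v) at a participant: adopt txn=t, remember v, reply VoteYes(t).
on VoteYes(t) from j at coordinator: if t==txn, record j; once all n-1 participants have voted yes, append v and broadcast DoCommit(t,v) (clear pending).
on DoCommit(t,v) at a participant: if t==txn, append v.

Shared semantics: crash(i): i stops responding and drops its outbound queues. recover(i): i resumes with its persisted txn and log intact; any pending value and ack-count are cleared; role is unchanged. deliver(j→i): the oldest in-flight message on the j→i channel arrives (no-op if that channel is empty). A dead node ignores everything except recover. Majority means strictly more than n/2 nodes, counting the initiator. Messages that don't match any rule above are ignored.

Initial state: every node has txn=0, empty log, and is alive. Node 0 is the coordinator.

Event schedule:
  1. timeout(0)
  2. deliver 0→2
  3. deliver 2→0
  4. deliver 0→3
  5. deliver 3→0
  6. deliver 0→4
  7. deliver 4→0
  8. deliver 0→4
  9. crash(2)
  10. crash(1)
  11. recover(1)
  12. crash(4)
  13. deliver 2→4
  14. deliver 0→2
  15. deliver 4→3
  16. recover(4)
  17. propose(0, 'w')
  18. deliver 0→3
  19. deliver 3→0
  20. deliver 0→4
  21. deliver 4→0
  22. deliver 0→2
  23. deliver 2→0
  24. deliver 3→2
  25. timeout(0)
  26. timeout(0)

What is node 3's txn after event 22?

[1] timeout(0) → N0(coor t1 [-])
[2] deliver 0→2 → N2(part t1 [-])
[3] deliver 2→0 → ∅
[4] deliver 0→3 → N3(part t1 [-])
[5] deliver 3→0 → ∅
[6] deliver 0→4 → N4(part t1 [-])
[7] deliver 4→0 → ∅
[8] deliver 0→4 → ∅
[9] crash(2) → N2(✗part t1 [-])
[10] crash(1) → N1(✗part t0 [-])
[11] recover(1) → N1(part t0 [-])
[12] crash(4) → N4(✗part t1 [-])
[13] deliver 2→4 → ∅
[14] deliver 0→2 → ∅
[15] deliver 4→3 → ∅
[16] recover(4) → N4(part t1 [-])
[17] propose(0,'w') → N0(coor t2 [-])
[18] deliver 0→3 → N3(part t2 [-])
[19] deliver 3→0 → ∅
[20] deliver 0→4 → N4(part t2 [-])
[21] deliver 4→0 → ∅
[22] deliver 0→2 → ∅

2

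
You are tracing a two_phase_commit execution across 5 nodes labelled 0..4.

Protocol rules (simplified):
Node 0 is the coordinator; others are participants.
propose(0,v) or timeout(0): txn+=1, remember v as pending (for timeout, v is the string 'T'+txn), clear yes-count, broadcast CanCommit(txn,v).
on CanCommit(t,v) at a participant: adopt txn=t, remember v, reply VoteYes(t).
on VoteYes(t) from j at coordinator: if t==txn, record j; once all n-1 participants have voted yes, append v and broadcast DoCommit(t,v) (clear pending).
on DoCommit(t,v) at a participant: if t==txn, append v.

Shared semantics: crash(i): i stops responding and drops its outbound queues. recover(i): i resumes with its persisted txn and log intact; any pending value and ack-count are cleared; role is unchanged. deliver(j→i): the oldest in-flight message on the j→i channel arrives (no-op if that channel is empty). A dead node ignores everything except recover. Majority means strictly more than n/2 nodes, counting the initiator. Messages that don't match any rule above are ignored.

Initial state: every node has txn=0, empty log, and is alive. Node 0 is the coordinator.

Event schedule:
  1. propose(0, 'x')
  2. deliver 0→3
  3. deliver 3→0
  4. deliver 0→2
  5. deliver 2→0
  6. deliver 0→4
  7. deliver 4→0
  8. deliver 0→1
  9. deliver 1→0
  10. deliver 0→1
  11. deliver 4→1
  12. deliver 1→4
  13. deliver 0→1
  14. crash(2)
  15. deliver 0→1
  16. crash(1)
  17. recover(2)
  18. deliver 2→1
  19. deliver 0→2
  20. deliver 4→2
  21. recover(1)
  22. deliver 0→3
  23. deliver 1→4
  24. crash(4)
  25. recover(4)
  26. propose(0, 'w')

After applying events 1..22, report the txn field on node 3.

1

[1] propose(0,'x') → N0(coor t1 [-])
[2] deliver 0→3 → N3(part t1 [-])
[3] deliver 3→0 → ∅
[4] deliver 0→2 → N2(part t1 [-])
[5] deliver 2→0 → ∅
[6] deliver 0→4 → N4(part t1 [-])
[7] deliver 4→0 → ∅
[8] deliver 0→1 → N1(part t1 [-])
[9] deliver 1→0 → N0(coor t1 [x])
[10] deliver 0→1 → N1(part t1 [x])
[11] deliver 4→1 → ∅
[12] deliver 1→4 → ∅
[13] deliver 0→1 → ∅
[14] crash(2) → N2(✗part t1 [-])
[15] deliver 0→1 → ∅
[16] crash(1) → N1(✗part t1 [x])
[17] recover(2) → N2(part t1 [-])
[18] deliver 2→1 → ∅
[19] deliver 0→2 → N2(part t1 [x])
[20] deliver 4→2 → ∅
[21] recover(1) → N1(part t1 [x])
[22] deliver 0→3 → N3(part t1 [x])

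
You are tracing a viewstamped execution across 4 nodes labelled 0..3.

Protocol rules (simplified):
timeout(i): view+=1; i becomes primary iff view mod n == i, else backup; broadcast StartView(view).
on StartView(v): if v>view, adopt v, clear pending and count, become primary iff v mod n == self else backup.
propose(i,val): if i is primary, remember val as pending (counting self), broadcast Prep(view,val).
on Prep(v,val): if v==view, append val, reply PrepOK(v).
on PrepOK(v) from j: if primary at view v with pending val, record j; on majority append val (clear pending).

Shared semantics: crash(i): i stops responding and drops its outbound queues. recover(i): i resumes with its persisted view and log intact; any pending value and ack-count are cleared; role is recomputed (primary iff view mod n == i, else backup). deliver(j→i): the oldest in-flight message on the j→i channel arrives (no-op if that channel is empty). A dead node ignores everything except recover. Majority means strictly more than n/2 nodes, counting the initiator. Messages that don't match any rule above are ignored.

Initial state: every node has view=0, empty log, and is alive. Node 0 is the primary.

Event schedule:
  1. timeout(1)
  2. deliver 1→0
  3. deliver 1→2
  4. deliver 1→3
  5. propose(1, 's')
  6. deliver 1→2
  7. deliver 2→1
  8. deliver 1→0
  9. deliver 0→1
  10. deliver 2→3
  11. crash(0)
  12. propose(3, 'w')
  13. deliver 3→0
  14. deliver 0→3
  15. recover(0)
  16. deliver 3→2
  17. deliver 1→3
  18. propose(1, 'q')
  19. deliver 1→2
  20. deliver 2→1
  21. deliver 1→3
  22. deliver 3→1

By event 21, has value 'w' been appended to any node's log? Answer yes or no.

no

after 1 — timeout(1): n1:prim/v1/[-]
after 2 — deliver 1→0: n0:back/v1/[-]
after 3 — deliver 1→2: n2:back/v1/[-]
after 4 — deliver 1→3: n3:back/v1/[-]
after 5 — propose(1,'s'): ·
after 6 — deliver 1→2: n2:back/v1/[s]
after 7 — deliver 2→1: ·
after 8 — deliver 1→0: n0:back/v1/[s]
after 9 — deliver 0→1: n1:prim/v1/[s]
after 10 — deliver 2→3: ·
after 11 — crash(0): n0:✗back/v1/[s]
after 12 — propose(3,'w'): ·
after 13 — deliver 3→0: ·
after 14 — deliver 0→3: ·
after 15 — recover(0): n0:back/v1/[s]
after 16 — deliver 3→2: ·
after 17 — deliver 1→3: n3:back/v1/[s]
after 18 — propose(1,'q'): ·
after 19 — deliver 1→2: n2:back/v1/[s,q]
after 20 — deliver 2→1: ·
after 21 — deliver 1→3: n3:back/v1/[s,q]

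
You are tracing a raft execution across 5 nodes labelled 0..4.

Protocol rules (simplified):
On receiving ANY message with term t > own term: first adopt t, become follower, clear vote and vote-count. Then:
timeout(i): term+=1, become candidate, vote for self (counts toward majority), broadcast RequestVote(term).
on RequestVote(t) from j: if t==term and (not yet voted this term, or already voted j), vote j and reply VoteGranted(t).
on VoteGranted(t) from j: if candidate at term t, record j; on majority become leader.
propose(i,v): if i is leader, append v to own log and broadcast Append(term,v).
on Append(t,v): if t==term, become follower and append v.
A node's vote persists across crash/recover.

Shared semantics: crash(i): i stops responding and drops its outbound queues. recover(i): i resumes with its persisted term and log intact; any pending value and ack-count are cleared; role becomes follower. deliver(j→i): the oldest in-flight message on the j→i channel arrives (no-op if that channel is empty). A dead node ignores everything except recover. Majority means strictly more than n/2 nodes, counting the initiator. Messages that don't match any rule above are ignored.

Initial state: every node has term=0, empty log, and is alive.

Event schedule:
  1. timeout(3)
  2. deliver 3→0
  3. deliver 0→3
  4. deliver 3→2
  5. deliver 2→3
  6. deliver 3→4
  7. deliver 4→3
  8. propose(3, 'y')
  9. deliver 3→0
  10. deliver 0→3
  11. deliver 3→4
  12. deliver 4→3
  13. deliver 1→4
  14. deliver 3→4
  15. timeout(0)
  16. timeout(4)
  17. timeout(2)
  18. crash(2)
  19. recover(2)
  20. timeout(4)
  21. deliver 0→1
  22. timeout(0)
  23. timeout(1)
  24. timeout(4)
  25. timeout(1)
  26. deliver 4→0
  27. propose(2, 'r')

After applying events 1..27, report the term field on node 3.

1. timeout(3):  <3:cand t1 ->
2. deliver 3→0:  <0:foll t1 ->
3. deliver 0→3:  nop
4. deliver 3→2:  <2:foll t1 ->
5. deliver 2→3:  <3:lead t1 ->
6. deliver 3→4:  <4:foll t1 ->
7. deliver 4→3:  nop
8. propose(3,'y'):  <3:lead t1 y>
9. deliver 3→0:  <0:foll t1 y>
10. deliver 0→3:  nop
11. deliver 3→4:  <4:foll t1 y>
12. deliver 4→3:  nop
13. deliver 1→4:  nop
14. deliver 3→4:  nop
15. timeout(0):  <0:cand t2 y>
16. timeout(4):  <4:cand t2 y>
17. timeout(2):  <2:cand t2 ->
18. crash(2):  <2:✗cand t2 ->
19. recover(2):  <2:foll t2 ->
20. timeout(4):  <4:cand t3 y>
21. deliver 0→1:  <1:foll t2 ->
22. timeout(0):  <0:cand t3 y>
23. timeout(1):  <1:cand t3 ->
24. timeout(4):  <4:cand t4 y>
25. timeout(1):  <1:cand t4 ->
26. deliver 4→0:  nop
27. propose(2,'r'):  nop

1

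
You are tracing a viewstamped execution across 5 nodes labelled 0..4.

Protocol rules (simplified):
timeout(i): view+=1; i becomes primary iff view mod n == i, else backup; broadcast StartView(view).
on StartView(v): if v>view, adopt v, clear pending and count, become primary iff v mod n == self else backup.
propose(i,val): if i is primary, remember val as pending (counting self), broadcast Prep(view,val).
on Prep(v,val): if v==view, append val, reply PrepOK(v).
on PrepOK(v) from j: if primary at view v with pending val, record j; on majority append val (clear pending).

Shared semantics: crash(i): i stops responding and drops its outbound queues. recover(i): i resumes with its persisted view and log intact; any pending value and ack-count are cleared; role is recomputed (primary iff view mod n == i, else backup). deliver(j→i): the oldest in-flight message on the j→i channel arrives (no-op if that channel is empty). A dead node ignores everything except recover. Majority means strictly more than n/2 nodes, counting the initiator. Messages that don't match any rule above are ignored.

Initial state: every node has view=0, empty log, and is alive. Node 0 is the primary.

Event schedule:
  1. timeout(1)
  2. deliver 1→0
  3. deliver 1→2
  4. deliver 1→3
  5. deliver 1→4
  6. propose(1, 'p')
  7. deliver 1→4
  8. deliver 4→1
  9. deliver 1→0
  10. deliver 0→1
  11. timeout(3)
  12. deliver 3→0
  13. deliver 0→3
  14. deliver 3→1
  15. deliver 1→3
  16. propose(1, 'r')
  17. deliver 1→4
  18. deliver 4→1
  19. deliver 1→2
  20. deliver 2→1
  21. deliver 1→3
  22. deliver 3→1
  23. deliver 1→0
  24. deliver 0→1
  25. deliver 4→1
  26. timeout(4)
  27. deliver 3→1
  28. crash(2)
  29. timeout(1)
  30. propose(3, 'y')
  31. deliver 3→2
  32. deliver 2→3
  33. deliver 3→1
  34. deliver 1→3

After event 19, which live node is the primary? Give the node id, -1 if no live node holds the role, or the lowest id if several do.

after 1 — timeout(1): n1:prim/v1/[-]
after 2 — deliver 1→0: n0:back/v1/[-]
after 3 — deliver 1→2: n2:back/v1/[-]
after 4 — deliver 1→3: n3:back/v1/[-]
after 5 — deliver 1→4: n4:back/v1/[-]
after 6 — propose(1,'p'): ·
after 7 — deliver 1→4: n4:back/v1/[p]
after 8 — deliver 4→1: ·
after 9 — deliver 1→0: n0:back/v1/[p]
after 10 — deliver 0→1: n1:prim/v1/[p]
after 11 — timeout(3): n3:back/v2/[-]
after 12 — deliver 3→0: n0:back/v2/[p]
after 13 — deliver 0→3: ·
after 14 — deliver 3→1: n1:back/v2/[p]
after 15 — deliver 1→3: ·
after 16 — propose(1,'r'): ·
after 17 — deliver 1→4: ·
after 18 — deliver 4→1: ·
after 19 — deliver 1→2: n2:back/v1/[p]

-1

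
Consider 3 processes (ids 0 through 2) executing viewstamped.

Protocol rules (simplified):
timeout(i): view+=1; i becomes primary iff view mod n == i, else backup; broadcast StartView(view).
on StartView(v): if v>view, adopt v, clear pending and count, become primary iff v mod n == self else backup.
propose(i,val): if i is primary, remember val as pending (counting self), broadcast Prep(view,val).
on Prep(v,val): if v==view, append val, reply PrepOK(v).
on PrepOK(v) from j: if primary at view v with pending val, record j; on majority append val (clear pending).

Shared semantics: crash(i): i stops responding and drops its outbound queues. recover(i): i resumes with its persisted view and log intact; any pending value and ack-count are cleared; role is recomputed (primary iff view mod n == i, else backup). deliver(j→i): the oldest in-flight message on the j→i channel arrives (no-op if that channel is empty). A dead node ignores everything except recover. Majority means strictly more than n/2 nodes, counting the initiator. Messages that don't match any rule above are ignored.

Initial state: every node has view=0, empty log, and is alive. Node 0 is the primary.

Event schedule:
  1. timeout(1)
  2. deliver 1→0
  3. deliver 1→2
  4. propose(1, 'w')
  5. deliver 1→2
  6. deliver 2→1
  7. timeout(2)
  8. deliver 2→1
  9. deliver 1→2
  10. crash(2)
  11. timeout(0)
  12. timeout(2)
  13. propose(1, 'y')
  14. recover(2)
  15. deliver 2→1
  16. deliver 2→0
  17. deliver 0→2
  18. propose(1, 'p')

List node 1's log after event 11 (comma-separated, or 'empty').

[1] timeout(1) → N1(prim v1 [-])
[2] deliver 1→0 → N0(back v1 [-])
[3] deliver 1→2 → N2(back v1 [-])
[4] propose(1,'w') → ∅
[5] deliver 1→2 → N2(back v1 [w])
[6] deliver 2→1 → N1(prim v1 [w])
[7] timeout(2) → N2(prim v2 [w])
[8] deliver 2→1 → N1(back v2 [w])
[9] deliver 1→2 → ∅
[10] crash(2) → N2(✗prim v2 [w])
[11] timeout(0) → N0(back v2 [-])

w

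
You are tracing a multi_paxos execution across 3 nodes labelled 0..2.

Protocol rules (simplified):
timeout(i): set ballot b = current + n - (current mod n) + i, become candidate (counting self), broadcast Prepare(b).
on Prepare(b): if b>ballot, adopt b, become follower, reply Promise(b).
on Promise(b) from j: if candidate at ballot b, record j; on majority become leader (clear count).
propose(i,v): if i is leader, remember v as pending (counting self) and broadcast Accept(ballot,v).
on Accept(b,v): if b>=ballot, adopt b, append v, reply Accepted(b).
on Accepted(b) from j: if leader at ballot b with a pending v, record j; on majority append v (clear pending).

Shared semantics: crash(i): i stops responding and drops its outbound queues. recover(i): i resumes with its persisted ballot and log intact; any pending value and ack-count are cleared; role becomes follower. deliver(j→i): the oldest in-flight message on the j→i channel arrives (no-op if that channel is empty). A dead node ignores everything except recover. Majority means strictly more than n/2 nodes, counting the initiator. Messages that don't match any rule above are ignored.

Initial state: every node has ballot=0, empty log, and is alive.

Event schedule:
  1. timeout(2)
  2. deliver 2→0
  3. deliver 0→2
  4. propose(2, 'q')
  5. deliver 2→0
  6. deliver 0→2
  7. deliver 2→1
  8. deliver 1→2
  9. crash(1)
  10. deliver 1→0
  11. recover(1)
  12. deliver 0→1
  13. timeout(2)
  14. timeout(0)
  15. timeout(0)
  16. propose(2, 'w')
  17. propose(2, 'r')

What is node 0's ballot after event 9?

step 1 timeout(2): 2={cand,b=5,log=-}
step 2 deliver 2→0: 0={foll,b=5,log=-}
step 3 deliver 0→2: 2={lead,b=5,log=-}
step 4 propose(2,'q'): —
step 5 deliver 2→0: 0={foll,b=5,log=q}
step 6 deliver 0→2: 2={lead,b=5,log=q}
step 7 deliver 2→1: 1={foll,b=5,log=-}
step 8 deliver 1→2: —
step 9 crash(1): 1={✗foll,b=5,log=-}

5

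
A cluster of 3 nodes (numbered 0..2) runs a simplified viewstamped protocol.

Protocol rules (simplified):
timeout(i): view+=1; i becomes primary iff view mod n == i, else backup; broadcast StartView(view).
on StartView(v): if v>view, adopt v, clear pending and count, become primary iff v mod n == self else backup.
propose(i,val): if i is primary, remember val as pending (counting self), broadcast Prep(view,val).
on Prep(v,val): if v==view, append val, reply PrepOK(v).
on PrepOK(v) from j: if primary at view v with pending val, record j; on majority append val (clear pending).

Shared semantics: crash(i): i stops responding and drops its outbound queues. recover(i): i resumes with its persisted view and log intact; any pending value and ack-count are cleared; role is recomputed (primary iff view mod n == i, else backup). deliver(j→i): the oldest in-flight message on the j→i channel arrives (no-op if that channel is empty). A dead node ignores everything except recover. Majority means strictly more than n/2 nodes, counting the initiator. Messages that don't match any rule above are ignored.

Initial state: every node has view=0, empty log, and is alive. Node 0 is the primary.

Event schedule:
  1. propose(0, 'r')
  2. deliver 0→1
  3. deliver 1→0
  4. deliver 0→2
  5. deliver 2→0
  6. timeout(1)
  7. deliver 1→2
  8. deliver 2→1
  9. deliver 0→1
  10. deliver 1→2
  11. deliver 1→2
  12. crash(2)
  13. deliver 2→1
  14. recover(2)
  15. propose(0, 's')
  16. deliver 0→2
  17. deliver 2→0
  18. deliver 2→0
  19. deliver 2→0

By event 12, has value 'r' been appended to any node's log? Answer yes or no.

after 1 — propose(0,'r'): ·
after 2 — deliver 0→1: n1:back/v0/[r]
after 3 — deliver 1→0: n0:prim/v0/[r]
after 4 — deliver 0→2: n2:back/v0/[r]
after 5 — deliver 2→0: ·
after 6 — timeout(1): n1:prim/v1/[r]
after 7 — deliver 1→2: n2:back/v1/[r]
after 8 — deliver 2→1: ·
after 9 — deliver 0→1: ·
after 10 — deliver 1→2: ·
after 11 — deliver 1→2: ·
after 12 — crash(2): n2:✗back/v1/[r]

yes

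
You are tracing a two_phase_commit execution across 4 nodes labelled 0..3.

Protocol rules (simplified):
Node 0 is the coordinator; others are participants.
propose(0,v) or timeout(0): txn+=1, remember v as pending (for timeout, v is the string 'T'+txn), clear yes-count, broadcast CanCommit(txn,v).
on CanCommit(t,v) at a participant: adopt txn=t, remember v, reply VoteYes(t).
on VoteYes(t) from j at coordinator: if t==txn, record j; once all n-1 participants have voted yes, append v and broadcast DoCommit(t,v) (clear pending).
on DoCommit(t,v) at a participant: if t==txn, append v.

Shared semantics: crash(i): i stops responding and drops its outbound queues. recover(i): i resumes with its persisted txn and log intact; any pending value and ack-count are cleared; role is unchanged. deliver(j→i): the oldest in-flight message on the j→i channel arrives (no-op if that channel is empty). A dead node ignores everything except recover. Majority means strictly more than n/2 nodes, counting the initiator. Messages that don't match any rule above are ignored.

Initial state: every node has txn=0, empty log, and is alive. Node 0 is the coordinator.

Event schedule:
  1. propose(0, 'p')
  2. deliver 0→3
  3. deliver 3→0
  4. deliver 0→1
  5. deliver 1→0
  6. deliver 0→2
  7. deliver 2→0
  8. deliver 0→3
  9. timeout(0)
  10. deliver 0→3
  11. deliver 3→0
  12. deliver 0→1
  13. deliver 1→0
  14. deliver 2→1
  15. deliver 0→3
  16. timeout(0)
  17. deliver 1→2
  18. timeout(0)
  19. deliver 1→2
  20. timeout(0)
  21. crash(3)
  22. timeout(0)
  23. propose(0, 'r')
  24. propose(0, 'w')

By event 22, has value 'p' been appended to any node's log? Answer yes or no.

e1 propose(0,'p'): 0[coor,t=1,-]
e2 deliver 0→3: 3[part,t=1,-]
e3 deliver 3→0: ·
e4 deliver 0→1: 1[part,t=1,-]
e5 deliver 1→0: ·
e6 deliver 0→2: 2[part,t=1,-]
e7 deliver 2→0: 0[coor,t=1,p]
e8 deliver 0→3: 3[part,t=1,p]
e9 timeout(0): 0[coor,t=2,p]
e10 deliver 0→3: 3[part,t=2,p]
e11 deliver 3→0: ·
e12 deliver 0→1: 1[part,t=1,p]
e13 deliver 1→0: ·
e14 deliver 2→1: ·
e15 deliver 0→3: ·
e16 timeout(0): 0[coor,t=3,p]
e17 deliver 1→2: ·
e18 timeout(0): 0[coor,t=4,p]
e19 deliver 1→2: ·
e20 timeout(0): 0[coor,t=5,p]
e21 crash(3): 3[✗part,t=2,p]
e22 timeout(0): 0[coor,t=6,p]

yes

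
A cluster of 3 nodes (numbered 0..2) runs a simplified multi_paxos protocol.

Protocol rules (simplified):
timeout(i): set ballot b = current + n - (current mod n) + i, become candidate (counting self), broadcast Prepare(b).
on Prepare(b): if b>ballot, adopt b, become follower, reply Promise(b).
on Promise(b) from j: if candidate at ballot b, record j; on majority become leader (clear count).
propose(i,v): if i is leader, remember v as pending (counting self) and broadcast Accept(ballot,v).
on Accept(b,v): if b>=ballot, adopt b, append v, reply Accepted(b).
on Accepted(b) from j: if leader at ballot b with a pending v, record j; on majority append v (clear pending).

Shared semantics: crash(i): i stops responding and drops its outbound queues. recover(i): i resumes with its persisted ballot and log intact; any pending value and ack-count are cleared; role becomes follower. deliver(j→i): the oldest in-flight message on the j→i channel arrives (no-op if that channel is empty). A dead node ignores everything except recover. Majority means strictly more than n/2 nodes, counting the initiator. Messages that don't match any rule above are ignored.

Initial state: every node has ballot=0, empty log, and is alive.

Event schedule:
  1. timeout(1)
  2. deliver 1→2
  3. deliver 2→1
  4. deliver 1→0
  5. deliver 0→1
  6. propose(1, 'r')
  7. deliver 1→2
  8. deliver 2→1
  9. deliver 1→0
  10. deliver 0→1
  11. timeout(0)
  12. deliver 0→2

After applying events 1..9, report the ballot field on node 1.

step 1 timeout(1): 1={cand,b=4,log=-}
step 2 deliver 1→2: 2={foll,b=4,log=-}
step 3 deliver 2→1: 1={lead,b=4,log=-}
step 4 deliver 1→0: 0={foll,b=4,log=-}
step 5 deliver 0→1: —
step 6 propose(1,'r'): —
step 7 deliver 1→2: 2={foll,b=4,log=r}
step 8 deliver 2→1: 1={lead,b=4,log=r}
step 9 deliver 1→0: 0={foll,b=4,log=r}

4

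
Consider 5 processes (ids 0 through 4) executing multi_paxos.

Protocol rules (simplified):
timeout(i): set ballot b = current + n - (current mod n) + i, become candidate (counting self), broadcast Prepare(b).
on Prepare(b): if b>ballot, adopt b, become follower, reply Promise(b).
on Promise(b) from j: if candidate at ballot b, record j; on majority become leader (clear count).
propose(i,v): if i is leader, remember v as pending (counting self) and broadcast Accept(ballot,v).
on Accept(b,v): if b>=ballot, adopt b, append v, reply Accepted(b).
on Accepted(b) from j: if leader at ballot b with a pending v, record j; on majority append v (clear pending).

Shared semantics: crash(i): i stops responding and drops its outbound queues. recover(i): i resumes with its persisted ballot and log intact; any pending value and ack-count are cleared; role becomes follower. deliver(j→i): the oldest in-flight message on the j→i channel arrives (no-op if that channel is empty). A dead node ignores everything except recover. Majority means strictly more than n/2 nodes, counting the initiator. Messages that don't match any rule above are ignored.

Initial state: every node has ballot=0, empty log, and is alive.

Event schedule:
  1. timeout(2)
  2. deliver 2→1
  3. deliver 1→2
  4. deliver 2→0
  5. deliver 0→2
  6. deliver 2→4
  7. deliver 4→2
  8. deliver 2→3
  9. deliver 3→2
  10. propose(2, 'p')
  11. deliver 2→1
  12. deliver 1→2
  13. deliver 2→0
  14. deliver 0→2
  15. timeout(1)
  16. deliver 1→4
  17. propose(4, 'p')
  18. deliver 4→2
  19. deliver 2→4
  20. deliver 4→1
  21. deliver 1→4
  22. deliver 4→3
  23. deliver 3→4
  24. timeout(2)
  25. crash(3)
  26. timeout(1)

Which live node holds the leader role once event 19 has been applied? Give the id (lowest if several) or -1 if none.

2

after 1 — timeout(2): n2:cand/b7/[-]
after 2 — deliver 2→1: n1:foll/b7/[-]
after 3 — deliver 1→2: ·
after 4 — deliver 2→0: n0:foll/b7/[-]
after 5 — deliver 0→2: n2:lead/b7/[-]
after 6 — deliver 2→4: n4:foll/b7/[-]
after 7 — deliver 4→2: ·
after 8 — deliver 2→3: n3:foll/b7/[-]
after 9 — deliver 3→2: ·
after 10 — propose(2,'p'): ·
after 11 — deliver 2→1: n1:foll/b7/[p]
after 12 — deliver 1→2: ·
after 13 — deliver 2→0: n0:foll/b7/[p]
after 14 — deliver 0→2: n2:lead/b7/[p]
after 15 — timeout(1): n1:cand/b11/[p]
after 16 — deliver 1→4: n4:foll/b11/[-]
after 17 — propose(4,'p'): ·
after 18 — deliver 4→2: ·
after 19 — deliver 2→4: ·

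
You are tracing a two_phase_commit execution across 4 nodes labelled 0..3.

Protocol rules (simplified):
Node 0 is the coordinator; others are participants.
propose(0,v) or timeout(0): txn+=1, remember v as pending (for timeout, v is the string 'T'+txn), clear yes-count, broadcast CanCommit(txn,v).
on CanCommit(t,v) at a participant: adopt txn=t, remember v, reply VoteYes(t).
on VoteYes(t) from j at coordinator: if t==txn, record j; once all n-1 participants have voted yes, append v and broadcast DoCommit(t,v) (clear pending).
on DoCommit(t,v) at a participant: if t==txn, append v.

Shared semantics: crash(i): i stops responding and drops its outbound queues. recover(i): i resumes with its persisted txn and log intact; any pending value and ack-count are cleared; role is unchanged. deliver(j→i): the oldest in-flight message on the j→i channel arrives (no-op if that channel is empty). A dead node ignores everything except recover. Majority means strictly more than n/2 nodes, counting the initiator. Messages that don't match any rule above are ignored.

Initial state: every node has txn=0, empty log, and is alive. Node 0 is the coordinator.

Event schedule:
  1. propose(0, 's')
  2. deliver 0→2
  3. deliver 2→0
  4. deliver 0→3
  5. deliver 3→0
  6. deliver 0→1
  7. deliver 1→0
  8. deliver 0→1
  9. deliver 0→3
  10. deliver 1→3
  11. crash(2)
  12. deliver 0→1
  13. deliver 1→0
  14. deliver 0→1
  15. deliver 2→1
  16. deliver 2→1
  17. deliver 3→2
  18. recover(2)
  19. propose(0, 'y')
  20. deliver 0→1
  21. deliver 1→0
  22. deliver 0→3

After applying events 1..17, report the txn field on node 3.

1

1. propose(0,'s'):  <0:coor t1 ->
2. deliver 0→2:  <2:part t1 ->
3. deliver 2→0:  nop
4. deliver 0→3:  <3:part t1 ->
5. deliver 3→0:  nop
6. deliver 0→1:  <1:part t1 ->
7. deliver 1→0:  <0:coor t1 s>
8. deliver 0→1:  <1:part t1 s>
9. deliver 0→3:  <3:part t1 s>
10. deliver 1→3:  nop
11. crash(2):  <2:✗part t1 ->
12. deliver 0→1:  nop
13. deliver 1→0:  nop
14. deliver 0→1:  nop
15. deliver 2→1:  nop
16. deliver 2→1:  nop
17. deliver 3→2:  nop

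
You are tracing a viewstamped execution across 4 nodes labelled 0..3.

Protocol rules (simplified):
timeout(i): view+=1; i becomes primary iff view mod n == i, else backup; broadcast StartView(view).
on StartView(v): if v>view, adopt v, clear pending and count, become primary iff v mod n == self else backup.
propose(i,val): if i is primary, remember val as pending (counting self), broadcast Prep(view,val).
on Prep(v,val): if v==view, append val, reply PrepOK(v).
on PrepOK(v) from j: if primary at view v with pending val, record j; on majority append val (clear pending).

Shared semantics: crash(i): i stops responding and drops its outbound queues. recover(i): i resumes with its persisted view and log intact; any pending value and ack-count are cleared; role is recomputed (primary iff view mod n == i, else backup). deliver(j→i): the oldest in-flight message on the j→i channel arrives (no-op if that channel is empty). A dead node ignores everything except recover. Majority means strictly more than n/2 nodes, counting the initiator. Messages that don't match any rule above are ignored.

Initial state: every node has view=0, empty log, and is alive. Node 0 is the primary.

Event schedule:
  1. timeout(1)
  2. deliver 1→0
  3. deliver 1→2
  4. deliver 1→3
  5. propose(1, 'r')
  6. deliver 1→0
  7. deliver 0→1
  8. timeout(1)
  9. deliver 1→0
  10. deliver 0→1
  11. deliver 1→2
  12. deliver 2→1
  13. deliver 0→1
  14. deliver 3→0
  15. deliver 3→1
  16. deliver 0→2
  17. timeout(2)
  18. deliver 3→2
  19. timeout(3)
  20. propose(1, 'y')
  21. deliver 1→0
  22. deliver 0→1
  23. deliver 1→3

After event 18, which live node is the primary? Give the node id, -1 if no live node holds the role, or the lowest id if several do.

step 1 timeout(1): 1={prim,v=1,log=-}
step 2 deliver 1→0: 0={back,v=1,log=-}
step 3 deliver 1→2: 2={back,v=1,log=-}
step 4 deliver 1→3: 3={back,v=1,log=-}
step 5 propose(1,'r'): —
step 6 deliver 1→0: 0={back,v=1,log=r}
step 7 deliver 0→1: —
step 8 timeout(1): 1={back,v=2,log=-}
step 9 deliver 1→0: 0={back,v=2,log=r}
step 10 deliver 0→1: —
step 11 deliver 1→2: 2={back,v=1,log=r}
step 12 deliver 2→1: —
step 13 deliver 0→1: —
step 14 deliver 3→0: —
step 15 deliver 3→1: —
step 16 deliver 0→2: —
step 17 timeout(2): 2={prim,v=2,log=r}
step 18 deliver 3→2: —

2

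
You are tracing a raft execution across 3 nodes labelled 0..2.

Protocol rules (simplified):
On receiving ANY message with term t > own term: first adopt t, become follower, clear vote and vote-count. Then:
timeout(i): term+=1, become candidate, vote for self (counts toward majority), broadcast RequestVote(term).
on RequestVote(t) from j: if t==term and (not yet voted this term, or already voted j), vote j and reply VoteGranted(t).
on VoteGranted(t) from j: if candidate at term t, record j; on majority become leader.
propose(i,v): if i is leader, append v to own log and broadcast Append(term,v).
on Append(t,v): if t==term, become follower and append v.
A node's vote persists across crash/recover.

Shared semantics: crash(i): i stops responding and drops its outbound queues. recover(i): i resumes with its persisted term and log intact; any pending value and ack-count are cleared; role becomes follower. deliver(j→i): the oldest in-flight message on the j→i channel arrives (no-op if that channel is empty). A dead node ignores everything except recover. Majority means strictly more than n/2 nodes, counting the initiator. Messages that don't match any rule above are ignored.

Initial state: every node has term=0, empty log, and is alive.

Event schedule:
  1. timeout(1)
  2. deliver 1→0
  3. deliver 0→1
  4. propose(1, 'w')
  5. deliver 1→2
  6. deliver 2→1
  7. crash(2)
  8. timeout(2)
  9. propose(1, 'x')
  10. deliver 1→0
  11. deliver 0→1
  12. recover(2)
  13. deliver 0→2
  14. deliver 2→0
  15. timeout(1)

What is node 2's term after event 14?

1

[1] timeout(1) → N1(cand t1 [-])
[2] deliver 1→0 → N0(foll t1 [-])
[3] deliver 0→1 → N1(lead t1 [-])
[4] propose(1,'w') → N1(lead t1 [w])
[5] deliver 1→2 → N2(foll t1 [-])
[6] deliver 2→1 → ∅
[7] crash(2) → N2(✗foll t1 [-])
[8] timeout(2) → ∅
[9] propose(1,'x') → N1(lead t1 [w,x])
[10] deliver 1→0 → N0(foll t1 [w])
[11] deliver 0→1 → ∅
[12] recover(2) → N2(foll t1 [-])
[13] deliver 0→2 → ∅
[14] deliver 2→0 → ∅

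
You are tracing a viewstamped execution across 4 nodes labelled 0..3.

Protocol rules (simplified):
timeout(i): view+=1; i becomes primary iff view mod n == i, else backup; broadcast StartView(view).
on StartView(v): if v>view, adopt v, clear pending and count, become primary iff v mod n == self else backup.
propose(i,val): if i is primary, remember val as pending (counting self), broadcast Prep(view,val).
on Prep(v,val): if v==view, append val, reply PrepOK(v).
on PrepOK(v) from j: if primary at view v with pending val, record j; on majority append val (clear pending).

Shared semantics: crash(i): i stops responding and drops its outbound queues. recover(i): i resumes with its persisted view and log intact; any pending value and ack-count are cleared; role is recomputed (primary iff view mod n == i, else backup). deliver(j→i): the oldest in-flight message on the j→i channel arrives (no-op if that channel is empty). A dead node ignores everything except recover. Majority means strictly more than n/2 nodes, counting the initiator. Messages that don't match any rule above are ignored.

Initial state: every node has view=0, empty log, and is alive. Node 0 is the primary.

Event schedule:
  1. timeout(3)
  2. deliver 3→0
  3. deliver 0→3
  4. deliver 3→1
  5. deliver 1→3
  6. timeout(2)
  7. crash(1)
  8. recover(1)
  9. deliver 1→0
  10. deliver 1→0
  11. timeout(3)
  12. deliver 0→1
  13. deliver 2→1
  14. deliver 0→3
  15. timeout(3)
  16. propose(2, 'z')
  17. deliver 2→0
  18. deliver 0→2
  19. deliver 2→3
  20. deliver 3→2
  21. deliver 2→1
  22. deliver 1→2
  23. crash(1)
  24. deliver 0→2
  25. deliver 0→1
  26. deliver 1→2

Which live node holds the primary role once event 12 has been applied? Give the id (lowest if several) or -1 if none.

1

step 1 timeout(3): 3={back,v=1,log=-}
step 2 deliver 3→0: 0={back,v=1,log=-}
step 3 deliver 0→3: —
step 4 deliver 3→1: 1={prim,v=1,log=-}
step 5 deliver 1→3: —
step 6 timeout(2): 2={back,v=1,log=-}
step 7 crash(1): 1={✗prim,v=1,log=-}
step 8 recover(1): 1={prim,v=1,log=-}
step 9 deliver 1→0: —
step 10 deliver 1→0: —
step 11 timeout(3): 3={back,v=2,log=-}
step 12 deliver 0→1: —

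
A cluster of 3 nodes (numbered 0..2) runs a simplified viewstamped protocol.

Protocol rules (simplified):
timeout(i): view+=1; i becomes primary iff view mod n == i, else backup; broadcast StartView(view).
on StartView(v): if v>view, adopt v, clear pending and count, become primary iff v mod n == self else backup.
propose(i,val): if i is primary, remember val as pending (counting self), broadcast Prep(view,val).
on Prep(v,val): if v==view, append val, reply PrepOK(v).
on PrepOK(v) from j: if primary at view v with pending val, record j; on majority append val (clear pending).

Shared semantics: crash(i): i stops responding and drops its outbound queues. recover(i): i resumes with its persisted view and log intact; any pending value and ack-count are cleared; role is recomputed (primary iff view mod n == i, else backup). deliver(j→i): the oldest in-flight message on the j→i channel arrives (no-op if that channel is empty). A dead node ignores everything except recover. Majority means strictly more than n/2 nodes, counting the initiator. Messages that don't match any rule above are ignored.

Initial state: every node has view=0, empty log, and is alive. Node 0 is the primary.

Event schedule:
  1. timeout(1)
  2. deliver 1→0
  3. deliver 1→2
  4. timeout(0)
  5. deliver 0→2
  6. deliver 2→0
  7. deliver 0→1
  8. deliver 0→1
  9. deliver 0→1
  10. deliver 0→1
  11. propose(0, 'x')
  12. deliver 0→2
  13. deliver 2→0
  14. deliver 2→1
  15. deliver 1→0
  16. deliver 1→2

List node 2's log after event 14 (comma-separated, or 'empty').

1. timeout(1):  <1:prim v1 ->
2. deliver 1→0:  <0:back v1 ->
3. deliver 1→2:  <2:back v1 ->
4. timeout(0):  <0:back v2 ->
5. deliver 0→2:  <2:prim v2 ->
6. deliver 2→0:  nop
7. deliver 0→1:  <1:back v2 ->
8. deliver 0→1:  nop
9. deliver 0→1:  nop
10. deliver 0→1:  nop
11. propose(0,'x'):  nop
12. deliver 0→2:  nop
13. deliver 2→0:  nop
14. deliver 2→1:  nop

empty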